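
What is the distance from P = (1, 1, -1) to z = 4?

distance = |a·x₀ + b·y₀ + c·z₀ - d| / √(a² + b² + c²)
  = |0·1 + 0·1 + 1·(-1) - 4| / √(0² + 0² + 1²)
  = |0 + 0 - 1 - 4| / √(0 + 0 + 1)
  = |-5| / √1
  = 5 / 1
  ≈ 5

5


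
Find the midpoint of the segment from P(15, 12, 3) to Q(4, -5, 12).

M = ((x₁+x₂)/2, (y₁+y₂)/2, (z₁+z₂)/2)
  = ((15 + 4)/2, (12 - 5)/2, (3 + 12)/2)
  = (19/2, 7/2, 15/2)
  = (9.5, 3.5, 7.5)

(9.5, 3.5, 7.5)


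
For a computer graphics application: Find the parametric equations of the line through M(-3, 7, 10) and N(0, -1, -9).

Direction vector d = N - M = (0 + 3, -1 - 7, -9 - 10) = (3, -8, -19)
Parametric form r = M + t·d:
x = -3 + 3t, y = 7 - 8t, z = 10 - 19t

x = -3 + 3t, y = 7 - 8t, z = 10 - 19t


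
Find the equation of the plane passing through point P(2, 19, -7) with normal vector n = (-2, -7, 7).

The plane through P with normal n = (a, b, c) satisfies n·(r - P) = 0,
i.e. ax + by + cz = a·x₀ + b·y₀ + c·z₀.
d = (-2)·2 + (-7)·19 + 7·(-7)
  = -4 - 133 - 49
  = -186
Equation: -2x - 7y + 7z = -186

-2x - 7y + 7z = -186


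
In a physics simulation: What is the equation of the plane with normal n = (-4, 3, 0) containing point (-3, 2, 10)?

The plane through P with normal n = (a, b, c) satisfies n·(r - P) = 0,
i.e. ax + by + cz = a·x₀ + b·y₀ + c·z₀.
d = (-4)·(-3) + 3·2 + 0·10
  = 12 + 6 + 0
  = 18
Equation: -4x + 3y = 18

-4x + 3y = 18


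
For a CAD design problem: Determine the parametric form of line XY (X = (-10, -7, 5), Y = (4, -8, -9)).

Direction vector d = Y - X = (4 + 10, -8 + 7, -9 - 5) = (14, -1, -14)
Parametric form r = X + t·d:
x = -10 + 14t, y = -7 - t, z = 5 - 14t

x = -10 + 14t, y = -7 - t, z = 5 - 14t


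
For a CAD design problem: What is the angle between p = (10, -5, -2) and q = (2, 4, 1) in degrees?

p·q = 10·2 + (-5)·4 + (-2)·1 = 20 - 20 - 2 = -2
|p| = √(10² + (-5)² + (-2)²) = √129 ≈ 11.36
|q| = √(2² + 4² + 1²) = √21 ≈ 4.583
cos θ = (p·q)/(|p||q|) = -2/(11.36·4.583) ≈ -0.03843
θ = arccos(-0.03843) ≈ 92.2°

92.2°


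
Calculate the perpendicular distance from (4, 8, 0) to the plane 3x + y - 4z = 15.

distance = |a·x₀ + b·y₀ + c·z₀ - d| / √(a² + b² + c²)
  = |3·4 + 1·8 + (-4)·0 - 15| / √(3² + 1² + (-4)²)
  = |12 + 8 + 0 - 15| / √(9 + 1 + 16)
  = |5| / √26
  = 5 / 5.099
  ≈ 0.9806

0.9806


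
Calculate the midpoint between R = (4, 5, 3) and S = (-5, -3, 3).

M = ((x₁+x₂)/2, (y₁+y₂)/2, (z₁+z₂)/2)
  = ((4 - 5)/2, (5 - 3)/2, (3 + 3)/2)
  = (-1/2, 2/2, 6/2)
  = (-0.5, 1, 3)

(-0.5, 1, 3)


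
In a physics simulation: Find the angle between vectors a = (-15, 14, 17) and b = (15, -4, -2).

a·b = (-15)·15 + 14·(-4) + 17·(-2) = -225 - 56 - 34 = -315
|a| = √((-15)² + 14² + 17²) = √710 ≈ 26.65
|b| = √(15² + (-4)² + (-2)²) = √245 ≈ 15.65
cos θ = (a·b)/(|a||b|) = -315/(26.65·15.65) ≈ -0.7553
θ = arccos(-0.7553) ≈ 139°

139°


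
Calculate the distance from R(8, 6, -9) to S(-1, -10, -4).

d = √[(x₂-x₁)² + (y₂-y₁)² + (z₂-z₁)²]
  = √[(-9)² + (-16)² + 5²]
  = √[81 + 256 + 25]
  = √362
  ≈ 19.03

19.03


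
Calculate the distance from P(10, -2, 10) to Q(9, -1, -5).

d = √[(x₂-x₁)² + (y₂-y₁)² + (z₂-z₁)²]
  = √[(-1)² + 1² + (-15)²]
  = √[1 + 1 + 225]
  = √227
  ≈ 15.07

15.07


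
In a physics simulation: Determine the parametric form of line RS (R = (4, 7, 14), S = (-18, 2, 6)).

Direction vector d = S - R = (-18 - 4, 2 - 7, 6 - 14) = (-22, -5, -8)
Parametric form r = R + t·d:
x = 4 - 22t, y = 7 - 5t, z = 14 - 8t

x = 4 - 22t, y = 7 - 5t, z = 14 - 8t


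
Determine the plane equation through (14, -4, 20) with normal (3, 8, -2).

The plane through P with normal n = (a, b, c) satisfies n·(r - P) = 0,
i.e. ax + by + cz = a·x₀ + b·y₀ + c·z₀.
d = 3·14 + 8·(-4) + (-2)·20
  = 42 - 32 - 40
  = -30
Equation: 3x + 8y - 2z = -30

3x + 8y - 2z = -30


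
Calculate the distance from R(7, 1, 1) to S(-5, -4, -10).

d = √[(x₂-x₁)² + (y₂-y₁)² + (z₂-z₁)²]
  = √[(-12)² + (-5)² + (-11)²]
  = √[144 + 25 + 121]
  = √290
  ≈ 17.03

17.03


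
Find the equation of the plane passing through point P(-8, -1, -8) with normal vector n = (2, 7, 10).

The plane through P with normal n = (a, b, c) satisfies n·(r - P) = 0,
i.e. ax + by + cz = a·x₀ + b·y₀ + c·z₀.
d = 2·(-8) + 7·(-1) + 10·(-8)
  = -16 - 7 - 80
  = -103
Equation: 2x + 7y + 10z = -103

2x + 7y + 10z = -103


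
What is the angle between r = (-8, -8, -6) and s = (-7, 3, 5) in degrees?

r·s = (-8)·(-7) + (-8)·3 + (-6)·5 = 56 - 24 - 30 = 2
|r| = √((-8)² + (-8)² + (-6)²) = √164 ≈ 12.81
|s| = √((-7)² + 3² + 5²) = √83 ≈ 9.11
cos θ = (r·s)/(|r||s|) = 2/(12.81·9.11) ≈ 0.01714
θ = arccos(0.01714) ≈ 89.02°

89.02°


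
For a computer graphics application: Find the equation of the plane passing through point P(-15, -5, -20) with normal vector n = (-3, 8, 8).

The plane through P with normal n = (a, b, c) satisfies n·(r - P) = 0,
i.e. ax + by + cz = a·x₀ + b·y₀ + c·z₀.
d = (-3)·(-15) + 8·(-5) + 8·(-20)
  = 45 - 40 - 160
  = -155
Equation: -3x + 8y + 8z = -155

-3x + 8y + 8z = -155


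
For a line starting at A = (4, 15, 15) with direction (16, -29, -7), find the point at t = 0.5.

P(t) = A + t·d
  = (4 + 16·0.5, 15 + (-29)·0.5, 15 + (-7)·0.5)
  = (4 + 8, 15 - 14.5, 15 - 3.5)
  = (12, 0.5, 11.5)

(12, 0.5, 11.5)


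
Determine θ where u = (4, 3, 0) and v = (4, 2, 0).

u·v = 4·4 + 3·2 + 0·0 = 16 + 6 + 0 = 22
|u| = √(4² + 3² + 0²) = √25 ≈ 5
|v| = √(4² + 2² + 0²) = √20 ≈ 4.472
cos θ = (u·v)/(|u||v|) = 22/(5·4.472) ≈ 0.9839
θ = arccos(0.9839) ≈ 10.3°

10.3°


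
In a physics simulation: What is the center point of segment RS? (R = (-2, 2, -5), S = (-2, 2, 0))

M = ((x₁+x₂)/2, (y₁+y₂)/2, (z₁+z₂)/2)
  = ((-2 - 2)/2, (2 + 2)/2, (-5 + 0)/2)
  = (-4/2, 4/2, -5/2)
  = (-2, 2, -2.5)

(-2, 2, -2.5)


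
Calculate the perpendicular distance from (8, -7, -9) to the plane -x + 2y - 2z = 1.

distance = |a·x₀ + b·y₀ + c·z₀ - d| / √(a² + b² + c²)
  = |(-1)·8 + 2·(-7) + (-2)·(-9) - 1| / √((-1)² + 2² + (-2)²)
  = |-8 - 14 + 18 - 1| / √(1 + 4 + 4)
  = |-5| / √9
  = 5 / 3
  ≈ 1.667

1.667


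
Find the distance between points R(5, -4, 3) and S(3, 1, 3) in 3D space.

d = √[(x₂-x₁)² + (y₂-y₁)² + (z₂-z₁)²]
  = √[(-2)² + 5² + 0²]
  = √[4 + 25 + 0]
  = √29
  ≈ 5.385

5.385


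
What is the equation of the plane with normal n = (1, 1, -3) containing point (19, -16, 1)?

The plane through P with normal n = (a, b, c) satisfies n·(r - P) = 0,
i.e. ax + by + cz = a·x₀ + b·y₀ + c·z₀.
d = 1·19 + 1·(-16) + (-3)·1
  = 19 - 16 - 3
  = 0
Equation: x + y - 3z = 0

x + y - 3z = 0


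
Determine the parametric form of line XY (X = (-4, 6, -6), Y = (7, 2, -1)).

Direction vector d = Y - X = (7 + 4, 2 - 6, -1 + 6) = (11, -4, 5)
Parametric form r = X + t·d:
x = -4 + 11t, y = 6 - 4t, z = -6 + 5t

x = -4 + 11t, y = 6 - 4t, z = -6 + 5t


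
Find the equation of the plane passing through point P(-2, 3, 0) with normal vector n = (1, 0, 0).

The plane through P with normal n = (a, b, c) satisfies n·(r - P) = 0,
i.e. ax + by + cz = a·x₀ + b·y₀ + c·z₀.
d = 1·(-2) + 0·3 + 0·0
  = -2 + 0 + 0
  = -2
Equation: x = -2

x = -2


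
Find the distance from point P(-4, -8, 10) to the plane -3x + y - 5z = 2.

distance = |a·x₀ + b·y₀ + c·z₀ - d| / √(a² + b² + c²)
  = |(-3)·(-4) + 1·(-8) + (-5)·10 - 2| / √((-3)² + 1² + (-5)²)
  = |12 - 8 - 50 - 2| / √(9 + 1 + 25)
  = |-48| / √35
  = 48 / 5.916
  ≈ 8.113

8.113


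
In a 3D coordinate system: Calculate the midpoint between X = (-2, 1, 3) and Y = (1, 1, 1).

M = ((x₁+x₂)/2, (y₁+y₂)/2, (z₁+z₂)/2)
  = ((-2 + 1)/2, (1 + 1)/2, (3 + 1)/2)
  = (-1/2, 2/2, 4/2)
  = (-0.5, 1, 2)

(-0.5, 1, 2)


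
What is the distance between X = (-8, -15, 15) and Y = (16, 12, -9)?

d = √[(x₂-x₁)² + (y₂-y₁)² + (z₂-z₁)²]
  = √[24² + 27² + (-24)²]
  = √[576 + 729 + 576]
  = √1881
  ≈ 43.37

43.37


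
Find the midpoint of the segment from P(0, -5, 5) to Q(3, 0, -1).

M = ((x₁+x₂)/2, (y₁+y₂)/2, (z₁+z₂)/2)
  = ((0 + 3)/2, (-5 + 0)/2, (5 - 1)/2)
  = (3/2, -5/2, 4/2)
  = (1.5, -2.5, 2)

(1.5, -2.5, 2)


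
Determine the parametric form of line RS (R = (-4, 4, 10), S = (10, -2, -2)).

Direction vector d = S - R = (10 + 4, -2 - 4, -2 - 10) = (14, -6, -12)
Parametric form r = R + t·d:
x = -4 + 14t, y = 4 - 6t, z = 10 - 12t

x = -4 + 14t, y = 4 - 6t, z = 10 - 12t


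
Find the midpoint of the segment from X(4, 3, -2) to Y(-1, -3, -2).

M = ((x₁+x₂)/2, (y₁+y₂)/2, (z₁+z₂)/2)
  = ((4 - 1)/2, (3 - 3)/2, (-2 - 2)/2)
  = (3/2, 0/2, -4/2)
  = (1.5, 0, -2)

(1.5, 0, -2)


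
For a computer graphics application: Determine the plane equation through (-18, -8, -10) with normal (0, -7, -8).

The plane through P with normal n = (a, b, c) satisfies n·(r - P) = 0,
i.e. ax + by + cz = a·x₀ + b·y₀ + c·z₀.
d = 0·(-18) + (-7)·(-8) + (-8)·(-10)
  = 0 + 56 + 80
  = 136
Equation: -7y - 8z = 136

-7y - 8z = 136


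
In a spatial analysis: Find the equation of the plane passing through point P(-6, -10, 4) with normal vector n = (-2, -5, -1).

The plane through P with normal n = (a, b, c) satisfies n·(r - P) = 0,
i.e. ax + by + cz = a·x₀ + b·y₀ + c·z₀.
d = (-2)·(-6) + (-5)·(-10) + (-1)·4
  = 12 + 50 - 4
  = 58
Equation: -2x - 5y - z = 58

-2x - 5y - z = 58


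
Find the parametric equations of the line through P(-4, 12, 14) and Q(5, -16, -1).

Direction vector d = Q - P = (5 + 4, -16 - 12, -1 - 14) = (9, -28, -15)
Parametric form r = P + t·d:
x = -4 + 9t, y = 12 - 28t, z = 14 - 15t

x = -4 + 9t, y = 12 - 28t, z = 14 - 15t


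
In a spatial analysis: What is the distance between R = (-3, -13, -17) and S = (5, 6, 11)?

d = √[(x₂-x₁)² + (y₂-y₁)² + (z₂-z₁)²]
  = √[8² + 19² + 28²]
  = √[64 + 361 + 784]
  = √1209
  ≈ 34.77

34.77


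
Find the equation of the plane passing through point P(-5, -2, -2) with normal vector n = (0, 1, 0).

The plane through P with normal n = (a, b, c) satisfies n·(r - P) = 0,
i.e. ax + by + cz = a·x₀ + b·y₀ + c·z₀.
d = 0·(-5) + 1·(-2) + 0·(-2)
  = 0 - 2 + 0
  = -2
Equation: y = -2

y = -2


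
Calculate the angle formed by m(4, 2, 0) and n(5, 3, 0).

m·n = 4·5 + 2·3 + 0·0 = 20 + 6 + 0 = 26
|m| = √(4² + 2² + 0²) = √20 ≈ 4.472
|n| = √(5² + 3² + 0²) = √34 ≈ 5.831
cos θ = (m·n)/(|m||n|) = 26/(4.472·5.831) ≈ 0.9971
θ = arccos(0.9971) ≈ 4.399°

4.399°


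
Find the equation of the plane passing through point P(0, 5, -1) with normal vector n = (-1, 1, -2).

The plane through P with normal n = (a, b, c) satisfies n·(r - P) = 0,
i.e. ax + by + cz = a·x₀ + b·y₀ + c·z₀.
d = (-1)·0 + 1·5 + (-2)·(-1)
  = 0 + 5 + 2
  = 7
Equation: -x + y - 2z = 7

-x + y - 2z = 7


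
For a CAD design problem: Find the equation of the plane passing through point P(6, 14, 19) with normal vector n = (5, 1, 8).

The plane through P with normal n = (a, b, c) satisfies n·(r - P) = 0,
i.e. ax + by + cz = a·x₀ + b·y₀ + c·z₀.
d = 5·6 + 1·14 + 8·19
  = 30 + 14 + 152
  = 196
Equation: 5x + y + 8z = 196

5x + y + 8z = 196


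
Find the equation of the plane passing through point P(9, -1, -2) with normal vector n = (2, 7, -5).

The plane through P with normal n = (a, b, c) satisfies n·(r - P) = 0,
i.e. ax + by + cz = a·x₀ + b·y₀ + c·z₀.
d = 2·9 + 7·(-1) + (-5)·(-2)
  = 18 - 7 + 10
  = 21
Equation: 2x + 7y - 5z = 21

2x + 7y - 5z = 21


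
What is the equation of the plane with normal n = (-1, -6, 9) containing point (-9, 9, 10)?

The plane through P with normal n = (a, b, c) satisfies n·(r - P) = 0,
i.e. ax + by + cz = a·x₀ + b·y₀ + c·z₀.
d = (-1)·(-9) + (-6)·9 + 9·10
  = 9 - 54 + 90
  = 45
Equation: -x - 6y + 9z = 45

-x - 6y + 9z = 45


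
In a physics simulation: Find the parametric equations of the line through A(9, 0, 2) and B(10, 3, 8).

Direction vector d = B - A = (10 - 9, 3 + 0, 8 - 2) = (1, 3, 6)
Parametric form r = A + t·d:
x = 9 + t, y = 0 + 3t, z = 2 + 6t

x = 9 + t, y = 0 + 3t, z = 2 + 6t


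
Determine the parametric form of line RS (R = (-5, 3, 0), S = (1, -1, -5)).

Direction vector d = S - R = (1 + 5, -1 - 3, -5 + 0) = (6, -4, -5)
Parametric form r = R + t·d:
x = -5 + 6t, y = 3 - 4t, z = 0 - 5t

x = -5 + 6t, y = 3 - 4t, z = 0 - 5t


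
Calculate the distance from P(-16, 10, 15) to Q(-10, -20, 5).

d = √[(x₂-x₁)² + (y₂-y₁)² + (z₂-z₁)²]
  = √[6² + (-30)² + (-10)²]
  = √[36 + 900 + 100]
  = √1036
  ≈ 32.19

32.19


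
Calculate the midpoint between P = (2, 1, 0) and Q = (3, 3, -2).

M = ((x₁+x₂)/2, (y₁+y₂)/2, (z₁+z₂)/2)
  = ((2 + 3)/2, (1 + 3)/2, (0 - 2)/2)
  = (5/2, 4/2, -2/2)
  = (2.5, 2, -1)

(2.5, 2, -1)


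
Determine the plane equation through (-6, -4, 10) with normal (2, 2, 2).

The plane through P with normal n = (a, b, c) satisfies n·(r - P) = 0,
i.e. ax + by + cz = a·x₀ + b·y₀ + c·z₀.
d = 2·(-6) + 2·(-4) + 2·10
  = -12 - 8 + 20
  = 0
Equation: 2x + 2y + 2z = 0

2x + 2y + 2z = 0


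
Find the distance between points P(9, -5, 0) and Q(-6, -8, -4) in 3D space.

d = √[(x₂-x₁)² + (y₂-y₁)² + (z₂-z₁)²]
  = √[(-15)² + (-3)² + (-4)²]
  = √[225 + 9 + 16]
  = √250
  ≈ 15.81

15.81


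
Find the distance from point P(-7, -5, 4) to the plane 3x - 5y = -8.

distance = |a·x₀ + b·y₀ + c·z₀ - d| / √(a² + b² + c²)
  = |3·(-7) + (-5)·(-5) + 0·4 - (-8)| / √(3² + (-5)² + 0²)
  = |-21 + 25 + 0 + 8| / √(9 + 25 + 0)
  = |12| / √34
  = 12 / 5.831
  ≈ 2.058

2.058


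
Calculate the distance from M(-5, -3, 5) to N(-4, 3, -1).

d = √[(x₂-x₁)² + (y₂-y₁)² + (z₂-z₁)²]
  = √[1² + 6² + (-6)²]
  = √[1 + 36 + 36]
  = √73
  ≈ 8.544

8.544


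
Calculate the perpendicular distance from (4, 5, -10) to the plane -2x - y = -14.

distance = |a·x₀ + b·y₀ + c·z₀ - d| / √(a² + b² + c²)
  = |(-2)·4 + (-1)·5 + 0·(-10) - (-14)| / √((-2)² + (-1)² + 0²)
  = |-8 - 5 + 0 + 14| / √(4 + 1 + 0)
  = |1| / √5
  = 1 / 2.236
  ≈ 0.4472

0.4472


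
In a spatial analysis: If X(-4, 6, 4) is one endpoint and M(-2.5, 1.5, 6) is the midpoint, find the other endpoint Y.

Y = 2M - X
  = (2·(-2.5) - (-4), 2·1.5 - 6, 2·6 - 4)
  = (-5 + 4, 3 - 6, 12 - 4)
  = (-1, -3, 8)

(-1, -3, 8)


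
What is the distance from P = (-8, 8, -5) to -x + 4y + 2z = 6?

distance = |a·x₀ + b·y₀ + c·z₀ - d| / √(a² + b² + c²)
  = |(-1)·(-8) + 4·8 + 2·(-5) - 6| / √((-1)² + 4² + 2²)
  = |8 + 32 - 10 - 6| / √(1 + 16 + 4)
  = |24| / √21
  = 24 / 4.583
  ≈ 5.237

5.237


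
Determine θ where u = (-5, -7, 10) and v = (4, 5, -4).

u·v = (-5)·4 + (-7)·5 + 10·(-4) = -20 - 35 - 40 = -95
|u| = √((-5)² + (-7)² + 10²) = √174 ≈ 13.19
|v| = √(4² + 5² + (-4)²) = √57 ≈ 7.55
cos θ = (u·v)/(|u||v|) = -95/(13.19·7.55) ≈ -0.9539
θ = arccos(-0.9539) ≈ 162.5°

162.5°


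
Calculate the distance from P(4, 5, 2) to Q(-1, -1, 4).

d = √[(x₂-x₁)² + (y₂-y₁)² + (z₂-z₁)²]
  = √[(-5)² + (-6)² + 2²]
  = √[25 + 36 + 4]
  = √65
  ≈ 8.062

8.062


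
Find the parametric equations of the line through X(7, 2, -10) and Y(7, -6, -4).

Direction vector d = Y - X = (7 - 7, -6 - 2, -4 + 10) = (0, -8, 6)
Parametric form r = X + t·d:
x = 7, y = 2 - 8t, z = -10 + 6t

x = 7, y = 2 - 8t, z = -10 + 6t


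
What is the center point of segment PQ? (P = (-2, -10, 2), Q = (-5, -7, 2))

M = ((x₁+x₂)/2, (y₁+y₂)/2, (z₁+z₂)/2)
  = ((-2 - 5)/2, (-10 - 7)/2, (2 + 2)/2)
  = (-7/2, -17/2, 4/2)
  = (-3.5, -8.5, 2)

(-3.5, -8.5, 2)


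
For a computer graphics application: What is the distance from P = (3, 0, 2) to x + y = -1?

distance = |a·x₀ + b·y₀ + c·z₀ - d| / √(a² + b² + c²)
  = |1·3 + 1·0 + 0·2 - (-1)| / √(1² + 1² + 0²)
  = |3 + 0 + 0 + 1| / √(1 + 1 + 0)
  = |4| / √2
  = 4 / 1.414
  ≈ 2.828

2.828


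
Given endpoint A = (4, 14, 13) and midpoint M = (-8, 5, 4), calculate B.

B = 2M - A
  = (2·(-8) - 4, 2·5 - 14, 2·4 - 13)
  = (-16 - 4, 10 - 14, 8 - 13)
  = (-20, -4, -5)

(-20, -4, -5)


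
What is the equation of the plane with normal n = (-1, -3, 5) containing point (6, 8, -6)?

The plane through P with normal n = (a, b, c) satisfies n·(r - P) = 0,
i.e. ax + by + cz = a·x₀ + b·y₀ + c·z₀.
d = (-1)·6 + (-3)·8 + 5·(-6)
  = -6 - 24 - 30
  = -60
Equation: -x - 3y + 5z = -60

-x - 3y + 5z = -60


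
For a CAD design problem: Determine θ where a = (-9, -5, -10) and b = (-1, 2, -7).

a·b = (-9)·(-1) + (-5)·2 + (-10)·(-7) = 9 - 10 + 70 = 69
|a| = √((-9)² + (-5)² + (-10)²) = √206 ≈ 14.35
|b| = √((-1)² + 2² + (-7)²) = √54 ≈ 7.348
cos θ = (a·b)/(|a||b|) = 69/(14.35·7.348) ≈ 0.6542
θ = arccos(0.6542) ≈ 49.14°

49.14°


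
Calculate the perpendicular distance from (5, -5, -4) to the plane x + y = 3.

distance = |a·x₀ + b·y₀ + c·z₀ - d| / √(a² + b² + c²)
  = |1·5 + 1·(-5) + 0·(-4) - 3| / √(1² + 1² + 0²)
  = |5 - 5 + 0 - 3| / √(1 + 1 + 0)
  = |-3| / √2
  = 3 / 1.414
  ≈ 2.121

2.121


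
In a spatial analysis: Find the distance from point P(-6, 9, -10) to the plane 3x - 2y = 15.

distance = |a·x₀ + b·y₀ + c·z₀ - d| / √(a² + b² + c²)
  = |3·(-6) + (-2)·9 + 0·(-10) - 15| / √(3² + (-2)² + 0²)
  = |-18 - 18 + 0 - 15| / √(9 + 4 + 0)
  = |-51| / √13
  = 51 / 3.606
  ≈ 14.14

14.14


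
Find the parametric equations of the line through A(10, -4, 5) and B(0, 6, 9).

Direction vector d = B - A = (0 - 10, 6 + 4, 9 - 5) = (-10, 10, 4)
Parametric form r = A + t·d:
x = 10 - 10t, y = -4 + 10t, z = 5 + 4t

x = 10 - 10t, y = -4 + 10t, z = 5 + 4t


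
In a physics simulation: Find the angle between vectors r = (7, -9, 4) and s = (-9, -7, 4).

r·s = 7·(-9) + (-9)·(-7) + 4·4 = -63 + 63 + 16 = 16
|r| = √(7² + (-9)² + 4²) = √146 ≈ 12.08
|s| = √((-9)² + (-7)² + 4²) = √146 ≈ 12.08
cos θ = (r·s)/(|r||s|) = 16/(12.08·12.08) ≈ 0.1096
θ = arccos(0.1096) ≈ 83.71°

83.71°


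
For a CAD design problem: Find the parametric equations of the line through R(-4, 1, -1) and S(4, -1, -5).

Direction vector d = S - R = (4 + 4, -1 - 1, -5 + 1) = (8, -2, -4)
Parametric form r = R + t·d:
x = -4 + 8t, y = 1 - 2t, z = -1 - 4t

x = -4 + 8t, y = 1 - 2t, z = -1 - 4t


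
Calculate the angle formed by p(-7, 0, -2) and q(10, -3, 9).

p·q = (-7)·10 + 0·(-3) + (-2)·9 = -70 + 0 - 18 = -88
|p| = √((-7)² + 0² + (-2)²) = √53 ≈ 7.28
|q| = √(10² + (-3)² + 9²) = √190 ≈ 13.78
cos θ = (p·q)/(|p||q|) = -88/(7.28·13.78) ≈ -0.8769
θ = arccos(-0.8769) ≈ 151.3°

151.3°


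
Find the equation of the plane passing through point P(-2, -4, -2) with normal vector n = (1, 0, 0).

The plane through P with normal n = (a, b, c) satisfies n·(r - P) = 0,
i.e. ax + by + cz = a·x₀ + b·y₀ + c·z₀.
d = 1·(-2) + 0·(-4) + 0·(-2)
  = -2 + 0 + 0
  = -2
Equation: x = -2

x = -2


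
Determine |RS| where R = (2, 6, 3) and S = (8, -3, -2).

d = √[(x₂-x₁)² + (y₂-y₁)² + (z₂-z₁)²]
  = √[6² + (-9)² + (-5)²]
  = √[36 + 81 + 25]
  = √142
  ≈ 11.92

11.92


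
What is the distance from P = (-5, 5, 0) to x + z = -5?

distance = |a·x₀ + b·y₀ + c·z₀ - d| / √(a² + b² + c²)
  = |1·(-5) + 0·5 + 1·0 - (-5)| / √(1² + 0² + 1²)
  = |-5 + 0 + 0 + 5| / √(1 + 0 + 1)
  = |0| / √2
  = 0 / 1.414
  ≈ 0

0


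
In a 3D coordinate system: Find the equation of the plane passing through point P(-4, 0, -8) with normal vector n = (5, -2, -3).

The plane through P with normal n = (a, b, c) satisfies n·(r - P) = 0,
i.e. ax + by + cz = a·x₀ + b·y₀ + c·z₀.
d = 5·(-4) + (-2)·0 + (-3)·(-8)
  = -20 + 0 + 24
  = 4
Equation: 5x - 2y - 3z = 4

5x - 2y - 3z = 4


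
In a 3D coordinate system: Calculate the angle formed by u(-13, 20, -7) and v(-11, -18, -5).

u·v = (-13)·(-11) + 20·(-18) + (-7)·(-5) = 143 - 360 + 35 = -182
|u| = √((-13)² + 20² + (-7)²) = √618 ≈ 24.86
|v| = √((-11)² + (-18)² + (-5)²) = √470 ≈ 21.68
cos θ = (u·v)/(|u||v|) = -182/(24.86·21.68) ≈ -0.3377
θ = arccos(-0.3377) ≈ 109.7°

109.7°


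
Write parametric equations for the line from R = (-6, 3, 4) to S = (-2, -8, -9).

Direction vector d = S - R = (-2 + 6, -8 - 3, -9 - 4) = (4, -11, -13)
Parametric form r = R + t·d:
x = -6 + 4t, y = 3 - 11t, z = 4 - 13t

x = -6 + 4t, y = 3 - 11t, z = 4 - 13t


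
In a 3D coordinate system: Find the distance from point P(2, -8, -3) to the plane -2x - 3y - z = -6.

distance = |a·x₀ + b·y₀ + c·z₀ - d| / √(a² + b² + c²)
  = |(-2)·2 + (-3)·(-8) + (-1)·(-3) - (-6)| / √((-2)² + (-3)² + (-1)²)
  = |-4 + 24 + 3 + 6| / √(4 + 9 + 1)
  = |29| / √14
  = 29 / 3.742
  ≈ 7.751

7.751


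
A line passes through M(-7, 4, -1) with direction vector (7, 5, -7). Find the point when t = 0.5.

P(t) = M + t·d
  = (-7 + 7·0.5, 4 + 5·0.5, -1 + (-7)·0.5)
  = (-7 + 3.5, 4 + 2.5, -1 - 3.5)
  = (-3.5, 6.5, -4.5)

(-3.5, 6.5, -4.5)


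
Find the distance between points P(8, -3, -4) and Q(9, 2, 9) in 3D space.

d = √[(x₂-x₁)² + (y₂-y₁)² + (z₂-z₁)²]
  = √[1² + 5² + 13²]
  = √[1 + 25 + 169]
  = √195
  ≈ 13.96

13.96


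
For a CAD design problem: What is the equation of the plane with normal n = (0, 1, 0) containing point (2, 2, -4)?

The plane through P with normal n = (a, b, c) satisfies n·(r - P) = 0,
i.e. ax + by + cz = a·x₀ + b·y₀ + c·z₀.
d = 0·2 + 1·2 + 0·(-4)
  = 0 + 2 + 0
  = 2
Equation: y = 2

y = 2


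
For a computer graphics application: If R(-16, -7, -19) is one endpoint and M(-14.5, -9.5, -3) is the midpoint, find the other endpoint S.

S = 2M - R
  = (2·(-14.5) - (-16), 2·(-9.5) - (-7), 2·(-3) - (-19))
  = (-29 + 16, -19 + 7, -6 + 19)
  = (-13, -12, 13)

(-13, -12, 13)


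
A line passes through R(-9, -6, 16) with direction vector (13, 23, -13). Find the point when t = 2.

P(t) = R + t·d
  = (-9 + 13·2, -6 + 23·2, 16 + (-13)·2)
  = (-9 + 26, -6 + 46, 16 - 26)
  = (17, 40, -10)

(17, 40, -10)


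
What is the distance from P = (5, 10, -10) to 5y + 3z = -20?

distance = |a·x₀ + b·y₀ + c·z₀ - d| / √(a² + b² + c²)
  = |0·5 + 5·10 + 3·(-10) - (-20)| / √(0² + 5² + 3²)
  = |0 + 50 - 30 + 20| / √(0 + 25 + 9)
  = |40| / √34
  = 40 / 5.831
  ≈ 6.86

6.86


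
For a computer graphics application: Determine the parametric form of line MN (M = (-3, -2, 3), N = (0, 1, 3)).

Direction vector d = N - M = (0 + 3, 1 + 2, 3 - 3) = (3, 3, 0)
Parametric form r = M + t·d:
x = -3 + 3t, y = -2 + 3t, z = 3

x = -3 + 3t, y = -2 + 3t, z = 3


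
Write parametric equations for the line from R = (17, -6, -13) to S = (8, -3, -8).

Direction vector d = S - R = (8 - 17, -3 + 6, -8 + 13) = (-9, 3, 5)
Parametric form r = R + t·d:
x = 17 - 9t, y = -6 + 3t, z = -13 + 5t

x = 17 - 9t, y = -6 + 3t, z = -13 + 5t


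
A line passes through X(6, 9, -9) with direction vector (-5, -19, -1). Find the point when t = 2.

P(t) = X + t·d
  = (6 + (-5)·2, 9 + (-19)·2, -9 + (-1)·2)
  = (6 - 10, 9 - 38, -9 - 2)
  = (-4, -29, -11)

(-4, -29, -11)


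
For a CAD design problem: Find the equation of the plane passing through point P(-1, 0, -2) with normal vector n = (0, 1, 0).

The plane through P with normal n = (a, b, c) satisfies n·(r - P) = 0,
i.e. ax + by + cz = a·x₀ + b·y₀ + c·z₀.
d = 0·(-1) + 1·0 + 0·(-2)
  = 0 + 0 + 0
  = 0
Equation: y = 0

y = 0


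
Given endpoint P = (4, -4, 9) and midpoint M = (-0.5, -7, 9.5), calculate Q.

Q = 2M - P
  = (2·(-0.5) - 4, 2·(-7) - (-4), 2·9.5 - 9)
  = (-1 - 4, -14 + 4, 19 - 9)
  = (-5, -10, 10)

(-5, -10, 10)


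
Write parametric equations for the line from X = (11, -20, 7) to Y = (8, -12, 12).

Direction vector d = Y - X = (8 - 11, -12 + 20, 12 - 7) = (-3, 8, 5)
Parametric form r = X + t·d:
x = 11 - 3t, y = -20 + 8t, z = 7 + 5t

x = 11 - 3t, y = -20 + 8t, z = 7 + 5t


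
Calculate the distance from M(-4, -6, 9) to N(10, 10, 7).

d = √[(x₂-x₁)² + (y₂-y₁)² + (z₂-z₁)²]
  = √[14² + 16² + (-2)²]
  = √[196 + 256 + 4]
  = √456
  ≈ 21.35

21.35


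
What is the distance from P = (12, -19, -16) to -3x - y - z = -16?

distance = |a·x₀ + b·y₀ + c·z₀ - d| / √(a² + b² + c²)
  = |(-3)·12 + (-1)·(-19) + (-1)·(-16) - (-16)| / √((-3)² + (-1)² + (-1)²)
  = |-36 + 19 + 16 + 16| / √(9 + 1 + 1)
  = |15| / √11
  = 15 / 3.317
  ≈ 4.523

4.523


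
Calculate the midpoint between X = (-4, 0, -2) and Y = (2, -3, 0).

M = ((x₁+x₂)/2, (y₁+y₂)/2, (z₁+z₂)/2)
  = ((-4 + 2)/2, (0 - 3)/2, (-2 + 0)/2)
  = (-2/2, -3/2, -2/2)
  = (-1, -1.5, -1)

(-1, -1.5, -1)


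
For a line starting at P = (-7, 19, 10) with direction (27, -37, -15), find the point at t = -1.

P(t) = P + t·d
  = (-7 + 27·(-1), 19 + (-37)·(-1), 10 + (-15)·(-1))
  = (-7 - 27, 19 + 37, 10 + 15)
  = (-34, 56, 25)

(-34, 56, 25)


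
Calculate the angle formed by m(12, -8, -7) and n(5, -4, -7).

m·n = 12·5 + (-8)·(-4) + (-7)·(-7) = 60 + 32 + 49 = 141
|m| = √(12² + (-8)² + (-7)²) = √257 ≈ 16.03
|n| = √(5² + (-4)² + (-7)²) = √90 ≈ 9.487
cos θ = (m·n)/(|m||n|) = 141/(16.03·9.487) ≈ 0.9271
θ = arccos(0.9271) ≈ 22.01°

22.01°


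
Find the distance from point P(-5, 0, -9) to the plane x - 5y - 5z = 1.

distance = |a·x₀ + b·y₀ + c·z₀ - d| / √(a² + b² + c²)
  = |1·(-5) + (-5)·0 + (-5)·(-9) - 1| / √(1² + (-5)² + (-5)²)
  = |-5 + 0 + 45 - 1| / √(1 + 25 + 25)
  = |39| / √51
  = 39 / 7.141
  ≈ 5.461

5.461


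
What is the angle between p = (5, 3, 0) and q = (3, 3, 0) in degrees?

p·q = 5·3 + 3·3 + 0·0 = 15 + 9 + 0 = 24
|p| = √(5² + 3² + 0²) = √34 ≈ 5.831
|q| = √(3² + 3² + 0²) = √18 ≈ 4.243
cos θ = (p·q)/(|p||q|) = 24/(5.831·4.243) ≈ 0.9701
θ = arccos(0.9701) ≈ 14.04°

14.04°


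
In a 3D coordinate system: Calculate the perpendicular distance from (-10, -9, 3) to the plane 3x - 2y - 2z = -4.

distance = |a·x₀ + b·y₀ + c·z₀ - d| / √(a² + b² + c²)
  = |3·(-10) + (-2)·(-9) + (-2)·3 - (-4)| / √(3² + (-2)² + (-2)²)
  = |-30 + 18 - 6 + 4| / √(9 + 4 + 4)
  = |-14| / √17
  = 14 / 4.123
  ≈ 3.395

3.395


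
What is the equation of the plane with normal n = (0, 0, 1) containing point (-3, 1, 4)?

The plane through P with normal n = (a, b, c) satisfies n·(r - P) = 0,
i.e. ax + by + cz = a·x₀ + b·y₀ + c·z₀.
d = 0·(-3) + 0·1 + 1·4
  = 0 + 0 + 4
  = 4
Equation: z = 4

z = 4


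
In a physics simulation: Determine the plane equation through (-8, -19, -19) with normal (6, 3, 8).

The plane through P with normal n = (a, b, c) satisfies n·(r - P) = 0,
i.e. ax + by + cz = a·x₀ + b·y₀ + c·z₀.
d = 6·(-8) + 3·(-19) + 8·(-19)
  = -48 - 57 - 152
  = -257
Equation: 6x + 3y + 8z = -257

6x + 3y + 8z = -257


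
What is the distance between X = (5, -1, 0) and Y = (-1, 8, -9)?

d = √[(x₂-x₁)² + (y₂-y₁)² + (z₂-z₁)²]
  = √[(-6)² + 9² + (-9)²]
  = √[36 + 81 + 81]
  = √198
  ≈ 14.07

14.07


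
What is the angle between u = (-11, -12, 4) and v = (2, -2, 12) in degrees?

u·v = (-11)·2 + (-12)·(-2) + 4·12 = -22 + 24 + 48 = 50
|u| = √((-11)² + (-12)² + 4²) = √281 ≈ 16.76
|v| = √(2² + (-2)² + 12²) = √152 ≈ 12.33
cos θ = (u·v)/(|u||v|) = 50/(16.76·12.33) ≈ 0.2419
θ = arccos(0.2419) ≈ 76°

76°


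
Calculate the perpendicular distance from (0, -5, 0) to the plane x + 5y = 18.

distance = |a·x₀ + b·y₀ + c·z₀ - d| / √(a² + b² + c²)
  = |1·0 + 5·(-5) + 0·0 - 18| / √(1² + 5² + 0²)
  = |0 - 25 + 0 - 18| / √(1 + 25 + 0)
  = |-43| / √26
  = 43 / 5.099
  ≈ 8.433

8.433


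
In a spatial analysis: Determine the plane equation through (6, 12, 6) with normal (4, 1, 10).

The plane through P with normal n = (a, b, c) satisfies n·(r - P) = 0,
i.e. ax + by + cz = a·x₀ + b·y₀ + c·z₀.
d = 4·6 + 1·12 + 10·6
  = 24 + 12 + 60
  = 96
Equation: 4x + y + 10z = 96

4x + y + 10z = 96


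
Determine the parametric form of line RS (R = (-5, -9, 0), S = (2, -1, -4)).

Direction vector d = S - R = (2 + 5, -1 + 9, -4 + 0) = (7, 8, -4)
Parametric form r = R + t·d:
x = -5 + 7t, y = -9 + 8t, z = 0 - 4t

x = -5 + 7t, y = -9 + 8t, z = 0 - 4t


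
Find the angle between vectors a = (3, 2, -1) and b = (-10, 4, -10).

a·b = 3·(-10) + 2·4 + (-1)·(-10) = -30 + 8 + 10 = -12
|a| = √(3² + 2² + (-1)²) = √14 ≈ 3.742
|b| = √((-10)² + 4² + (-10)²) = √216 ≈ 14.7
cos θ = (a·b)/(|a||b|) = -12/(3.742·14.7) ≈ -0.2182
θ = arccos(-0.2182) ≈ 102.6°

102.6°


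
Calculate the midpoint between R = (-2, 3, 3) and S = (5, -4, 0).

M = ((x₁+x₂)/2, (y₁+y₂)/2, (z₁+z₂)/2)
  = ((-2 + 5)/2, (3 - 4)/2, (3 + 0)/2)
  = (3/2, -1/2, 3/2)
  = (1.5, -0.5, 1.5)

(1.5, -0.5, 1.5)


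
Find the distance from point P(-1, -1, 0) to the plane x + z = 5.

distance = |a·x₀ + b·y₀ + c·z₀ - d| / √(a² + b² + c²)
  = |1·(-1) + 0·(-1) + 1·0 - 5| / √(1² + 0² + 1²)
  = |-1 + 0 + 0 - 5| / √(1 + 0 + 1)
  = |-6| / √2
  = 6 / 1.414
  ≈ 4.243

4.243


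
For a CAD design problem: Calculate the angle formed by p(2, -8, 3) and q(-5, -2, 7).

p·q = 2·(-5) + (-8)·(-2) + 3·7 = -10 + 16 + 21 = 27
|p| = √(2² + (-8)² + 3²) = √77 ≈ 8.775
|q| = √((-5)² + (-2)² + 7²) = √78 ≈ 8.832
cos θ = (p·q)/(|p||q|) = 27/(8.775·8.832) ≈ 0.3484
θ = arccos(0.3484) ≈ 69.61°

69.61°


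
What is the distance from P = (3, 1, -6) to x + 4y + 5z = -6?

distance = |a·x₀ + b·y₀ + c·z₀ - d| / √(a² + b² + c²)
  = |1·3 + 4·1 + 5·(-6) - (-6)| / √(1² + 4² + 5²)
  = |3 + 4 - 30 + 6| / √(1 + 16 + 25)
  = |-17| / √42
  = 17 / 6.481
  ≈ 2.623

2.623


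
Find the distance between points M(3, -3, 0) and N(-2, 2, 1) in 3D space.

d = √[(x₂-x₁)² + (y₂-y₁)² + (z₂-z₁)²]
  = √[(-5)² + 5² + 1²]
  = √[25 + 25 + 1]
  = √51
  ≈ 7.141

7.141


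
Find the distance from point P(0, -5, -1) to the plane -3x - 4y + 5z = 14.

distance = |a·x₀ + b·y₀ + c·z₀ - d| / √(a² + b² + c²)
  = |(-3)·0 + (-4)·(-5) + 5·(-1) - 14| / √((-3)² + (-4)² + 5²)
  = |0 + 20 - 5 - 14| / √(9 + 16 + 25)
  = |1| / √50
  = 1 / 7.071
  ≈ 0.1414

0.1414


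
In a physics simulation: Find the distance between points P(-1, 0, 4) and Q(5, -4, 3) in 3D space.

d = √[(x₂-x₁)² + (y₂-y₁)² + (z₂-z₁)²]
  = √[6² + (-4)² + (-1)²]
  = √[36 + 16 + 1]
  = √53
  ≈ 7.28

7.28


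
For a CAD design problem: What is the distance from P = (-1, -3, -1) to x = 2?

distance = |a·x₀ + b·y₀ + c·z₀ - d| / √(a² + b² + c²)
  = |1·(-1) + 0·(-3) + 0·(-1) - 2| / √(1² + 0² + 0²)
  = |-1 + 0 + 0 - 2| / √(1 + 0 + 0)
  = |-3| / √1
  = 3 / 1
  ≈ 3

3


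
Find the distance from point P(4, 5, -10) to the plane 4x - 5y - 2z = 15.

distance = |a·x₀ + b·y₀ + c·z₀ - d| / √(a² + b² + c²)
  = |4·4 + (-5)·5 + (-2)·(-10) - 15| / √(4² + (-5)² + (-2)²)
  = |16 - 25 + 20 - 15| / √(16 + 25 + 4)
  = |-4| / √45
  = 4 / 6.708
  ≈ 0.5963

0.5963


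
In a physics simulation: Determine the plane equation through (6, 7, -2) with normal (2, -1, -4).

The plane through P with normal n = (a, b, c) satisfies n·(r - P) = 0,
i.e. ax + by + cz = a·x₀ + b·y₀ + c·z₀.
d = 2·6 + (-1)·7 + (-4)·(-2)
  = 12 - 7 + 8
  = 13
Equation: 2x - y - 4z = 13

2x - y - 4z = 13


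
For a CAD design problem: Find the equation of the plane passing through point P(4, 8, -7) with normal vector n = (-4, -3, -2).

The plane through P with normal n = (a, b, c) satisfies n·(r - P) = 0,
i.e. ax + by + cz = a·x₀ + b·y₀ + c·z₀.
d = (-4)·4 + (-3)·8 + (-2)·(-7)
  = -16 - 24 + 14
  = -26
Equation: -4x - 3y - 2z = -26

-4x - 3y - 2z = -26


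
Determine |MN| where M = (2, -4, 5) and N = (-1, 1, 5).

d = √[(x₂-x₁)² + (y₂-y₁)² + (z₂-z₁)²]
  = √[(-3)² + 5² + 0²]
  = √[9 + 25 + 0]
  = √34
  ≈ 5.831

5.831


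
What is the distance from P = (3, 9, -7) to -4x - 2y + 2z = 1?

distance = |a·x₀ + b·y₀ + c·z₀ - d| / √(a² + b² + c²)
  = |(-4)·3 + (-2)·9 + 2·(-7) - 1| / √((-4)² + (-2)² + 2²)
  = |-12 - 18 - 14 - 1| / √(16 + 4 + 4)
  = |-45| / √24
  = 45 / 4.899
  ≈ 9.186

9.186


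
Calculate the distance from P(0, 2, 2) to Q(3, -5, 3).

d = √[(x₂-x₁)² + (y₂-y₁)² + (z₂-z₁)²]
  = √[3² + (-7)² + 1²]
  = √[9 + 49 + 1]
  = √59
  ≈ 7.681

7.681


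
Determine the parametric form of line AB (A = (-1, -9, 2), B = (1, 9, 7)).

Direction vector d = B - A = (1 + 1, 9 + 9, 7 - 2) = (2, 18, 5)
Parametric form r = A + t·d:
x = -1 + 2t, y = -9 + 18t, z = 2 + 5t

x = -1 + 2t, y = -9 + 18t, z = 2 + 5t


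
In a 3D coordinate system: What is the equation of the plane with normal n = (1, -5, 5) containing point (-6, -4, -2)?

The plane through P with normal n = (a, b, c) satisfies n·(r - P) = 0,
i.e. ax + by + cz = a·x₀ + b·y₀ + c·z₀.
d = 1·(-6) + (-5)·(-4) + 5·(-2)
  = -6 + 20 - 10
  = 4
Equation: x - 5y + 5z = 4

x - 5y + 5z = 4


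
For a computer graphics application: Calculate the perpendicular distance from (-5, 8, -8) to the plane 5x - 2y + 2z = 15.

distance = |a·x₀ + b·y₀ + c·z₀ - d| / √(a² + b² + c²)
  = |5·(-5) + (-2)·8 + 2·(-8) - 15| / √(5² + (-2)² + 2²)
  = |-25 - 16 - 16 - 15| / √(25 + 4 + 4)
  = |-72| / √33
  = 72 / 5.745
  ≈ 12.53

12.53


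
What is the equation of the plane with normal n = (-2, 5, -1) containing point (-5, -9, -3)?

The plane through P with normal n = (a, b, c) satisfies n·(r - P) = 0,
i.e. ax + by + cz = a·x₀ + b·y₀ + c·z₀.
d = (-2)·(-5) + 5·(-9) + (-1)·(-3)
  = 10 - 45 + 3
  = -32
Equation: -2x + 5y - z = -32

-2x + 5y - z = -32


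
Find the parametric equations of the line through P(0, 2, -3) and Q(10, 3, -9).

Direction vector d = Q - P = (10 + 0, 3 - 2, -9 + 3) = (10, 1, -6)
Parametric form r = P + t·d:
x = 0 + 10t, y = 2 + t, z = -3 - 6t

x = 0 + 10t, y = 2 + t, z = -3 - 6t


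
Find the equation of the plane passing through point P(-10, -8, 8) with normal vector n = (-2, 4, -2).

The plane through P with normal n = (a, b, c) satisfies n·(r - P) = 0,
i.e. ax + by + cz = a·x₀ + b·y₀ + c·z₀.
d = (-2)·(-10) + 4·(-8) + (-2)·8
  = 20 - 32 - 16
  = -28
Equation: -2x + 4y - 2z = -28

-2x + 4y - 2z = -28


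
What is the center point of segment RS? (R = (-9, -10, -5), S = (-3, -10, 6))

M = ((x₁+x₂)/2, (y₁+y₂)/2, (z₁+z₂)/2)
  = ((-9 - 3)/2, (-10 - 10)/2, (-5 + 6)/2)
  = (-12/2, -20/2, 1/2)
  = (-6, -10, 0.5)

(-6, -10, 0.5)


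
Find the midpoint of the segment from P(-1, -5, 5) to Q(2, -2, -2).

M = ((x₁+x₂)/2, (y₁+y₂)/2, (z₁+z₂)/2)
  = ((-1 + 2)/2, (-5 - 2)/2, (5 - 2)/2)
  = (1/2, -7/2, 3/2)
  = (0.5, -3.5, 1.5)

(0.5, -3.5, 1.5)


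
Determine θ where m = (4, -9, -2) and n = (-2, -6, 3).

m·n = 4·(-2) + (-9)·(-6) + (-2)·3 = -8 + 54 - 6 = 40
|m| = √(4² + (-9)² + (-2)²) = √101 ≈ 10.05
|n| = √((-2)² + (-6)² + 3²) = √49 ≈ 7
cos θ = (m·n)/(|m||n|) = 40/(10.05·7) ≈ 0.5686
θ = arccos(0.5686) ≈ 55.35°

55.35°


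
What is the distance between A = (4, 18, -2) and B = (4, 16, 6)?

d = √[(x₂-x₁)² + (y₂-y₁)² + (z₂-z₁)²]
  = √[0² + (-2)² + 8²]
  = √[0 + 4 + 64]
  = √68
  ≈ 8.246

8.246


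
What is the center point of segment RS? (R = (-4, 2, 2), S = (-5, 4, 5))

M = ((x₁+x₂)/2, (y₁+y₂)/2, (z₁+z₂)/2)
  = ((-4 - 5)/2, (2 + 4)/2, (2 + 5)/2)
  = (-9/2, 6/2, 7/2)
  = (-4.5, 3, 3.5)

(-4.5, 3, 3.5)


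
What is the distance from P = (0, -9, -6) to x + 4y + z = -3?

distance = |a·x₀ + b·y₀ + c·z₀ - d| / √(a² + b² + c²)
  = |1·0 + 4·(-9) + 1·(-6) - (-3)| / √(1² + 4² + 1²)
  = |0 - 36 - 6 + 3| / √(1 + 16 + 1)
  = |-39| / √18
  = 39 / 4.243
  ≈ 9.192

9.192


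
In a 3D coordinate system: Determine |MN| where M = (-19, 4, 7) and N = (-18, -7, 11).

d = √[(x₂-x₁)² + (y₂-y₁)² + (z₂-z₁)²]
  = √[1² + (-11)² + 4²]
  = √[1 + 121 + 16]
  = √138
  ≈ 11.75

11.75


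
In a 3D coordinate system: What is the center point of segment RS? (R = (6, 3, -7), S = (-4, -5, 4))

M = ((x₁+x₂)/2, (y₁+y₂)/2, (z₁+z₂)/2)
  = ((6 - 4)/2, (3 - 5)/2, (-7 + 4)/2)
  = (2/2, -2/2, -3/2)
  = (1, -1, -1.5)

(1, -1, -1.5)


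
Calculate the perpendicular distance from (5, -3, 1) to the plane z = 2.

distance = |a·x₀ + b·y₀ + c·z₀ - d| / √(a² + b² + c²)
  = |0·5 + 0·(-3) + 1·1 - 2| / √(0² + 0² + 1²)
  = |0 + 0 + 1 - 2| / √(0 + 0 + 1)
  = |-1| / √1
  = 1 / 1
  ≈ 1

1


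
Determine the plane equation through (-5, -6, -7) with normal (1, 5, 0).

The plane through P with normal n = (a, b, c) satisfies n·(r - P) = 0,
i.e. ax + by + cz = a·x₀ + b·y₀ + c·z₀.
d = 1·(-5) + 5·(-6) + 0·(-7)
  = -5 - 30 + 0
  = -35
Equation: x + 5y = -35

x + 5y = -35


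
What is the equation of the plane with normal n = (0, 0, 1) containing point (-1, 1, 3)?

The plane through P with normal n = (a, b, c) satisfies n·(r - P) = 0,
i.e. ax + by + cz = a·x₀ + b·y₀ + c·z₀.
d = 0·(-1) + 0·1 + 1·3
  = 0 + 0 + 3
  = 3
Equation: z = 3

z = 3


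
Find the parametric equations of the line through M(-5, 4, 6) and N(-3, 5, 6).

Direction vector d = N - M = (-3 + 5, 5 - 4, 6 - 6) = (2, 1, 0)
Parametric form r = M + t·d:
x = -5 + 2t, y = 4 + t, z = 6

x = -5 + 2t, y = 4 + t, z = 6


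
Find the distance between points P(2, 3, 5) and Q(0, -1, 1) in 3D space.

d = √[(x₂-x₁)² + (y₂-y₁)² + (z₂-z₁)²]
  = √[(-2)² + (-4)² + (-4)²]
  = √[4 + 16 + 16]
  = √36
  ≈ 6

6


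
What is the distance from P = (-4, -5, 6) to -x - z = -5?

distance = |a·x₀ + b·y₀ + c·z₀ - d| / √(a² + b² + c²)
  = |(-1)·(-4) + 0·(-5) + (-1)·6 - (-5)| / √((-1)² + 0² + (-1)²)
  = |4 + 0 - 6 + 5| / √(1 + 0 + 1)
  = |3| / √2
  = 3 / 1.414
  ≈ 2.121

2.121


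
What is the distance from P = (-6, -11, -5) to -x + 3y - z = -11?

distance = |a·x₀ + b·y₀ + c·z₀ - d| / √(a² + b² + c²)
  = |(-1)·(-6) + 3·(-11) + (-1)·(-5) - (-11)| / √((-1)² + 3² + (-1)²)
  = |6 - 33 + 5 + 11| / √(1 + 9 + 1)
  = |-11| / √11
  = 11 / 3.317
  ≈ 3.317

3.317


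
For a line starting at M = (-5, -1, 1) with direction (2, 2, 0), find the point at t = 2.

P(t) = M + t·d
  = (-5 + 2·2, -1 + 2·2, 1 + 0·2)
  = (-5 + 4, -1 + 4, 1 + 0)
  = (-1, 3, 1)

(-1, 3, 1)


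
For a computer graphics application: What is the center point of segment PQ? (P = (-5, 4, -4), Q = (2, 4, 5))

M = ((x₁+x₂)/2, (y₁+y₂)/2, (z₁+z₂)/2)
  = ((-5 + 2)/2, (4 + 4)/2, (-4 + 5)/2)
  = (-3/2, 8/2, 1/2)
  = (-1.5, 4, 0.5)

(-1.5, 4, 0.5)


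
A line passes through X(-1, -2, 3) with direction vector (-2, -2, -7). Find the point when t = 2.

P(t) = X + t·d
  = (-1 + (-2)·2, -2 + (-2)·2, 3 + (-7)·2)
  = (-1 - 4, -2 - 4, 3 - 14)
  = (-5, -6, -11)

(-5, -6, -11)


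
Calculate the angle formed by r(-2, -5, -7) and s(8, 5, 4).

r·s = (-2)·8 + (-5)·5 + (-7)·4 = -16 - 25 - 28 = -69
|r| = √((-2)² + (-5)² + (-7)²) = √78 ≈ 8.832
|s| = √(8² + 5² + 4²) = √105 ≈ 10.25
cos θ = (r·s)/(|r||s|) = -69/(8.832·10.25) ≈ -0.7624
θ = arccos(-0.7624) ≈ 139.7°

139.7°
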